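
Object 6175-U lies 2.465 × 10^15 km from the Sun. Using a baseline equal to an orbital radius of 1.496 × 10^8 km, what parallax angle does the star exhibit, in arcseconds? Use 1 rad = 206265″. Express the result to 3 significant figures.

0.0125 arcsec

θ ≈ B/d = (1.496 × 10^8) / (2.465 × 10^15) = 6.0690 × 10^-8 rad.
In arcseconds: 6.0690 × 10^-8 × 206265 = 0.012518″.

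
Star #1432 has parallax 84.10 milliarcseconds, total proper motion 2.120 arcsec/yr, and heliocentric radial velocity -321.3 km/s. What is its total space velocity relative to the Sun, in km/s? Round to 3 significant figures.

343 km/s

d = 1/p = 1/0.08410″ = 11.891 pc.
v_t = 4.740 μ d = 4.740 × 2.120 × 11.891 = 119.49 km/s.
v = √(v_r² + v_t²) = √((-321.3)² + 119.49²) = √117512 = 342.8 km/s.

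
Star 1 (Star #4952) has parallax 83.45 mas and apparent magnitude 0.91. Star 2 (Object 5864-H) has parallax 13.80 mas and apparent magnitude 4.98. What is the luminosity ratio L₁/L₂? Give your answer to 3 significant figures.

L₁/L₂ = 1.16

d₁ = 1/p₁ = 1/0.08345″ = 11.983 pc; d₂ = 1/p₂ = 1/0.01380″ = 72.464 pc.
M₁ = m₁ − 5 log₁₀ d₁ + 5 = 0.91 − 5.3928 + 5 = 0.5172.
M₂ = 4.98 − 9.3006 + 5 = 0.6794.
L₁/L₂ = 10^(0.4(M₂ − M₁)) = 10^(0.4 × 0.1622) = 10^0.06488 = 1.1611.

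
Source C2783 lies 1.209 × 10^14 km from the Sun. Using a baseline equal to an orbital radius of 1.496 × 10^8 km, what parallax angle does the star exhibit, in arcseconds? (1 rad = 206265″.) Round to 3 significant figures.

θ ≈ B/d = (1.496 × 10^8) / (1.209 × 10^14) = 1.2374 × 10^-6 rad.
In arcseconds: 1.2374 × 10^-6 × 206265 = 0.25523″.

0.255 arcsec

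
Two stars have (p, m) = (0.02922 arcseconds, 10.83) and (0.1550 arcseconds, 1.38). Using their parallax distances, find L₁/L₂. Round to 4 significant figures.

d₁ = 1/p₁ = 1/0.02922″ = 34.223 pc; d₂ = 1/p₂ = 1/0.1550″ = 6.4516 pc.
M₁ = m₁ − 5 log₁₀ d₁ + 5 = 10.83 − 7.6716 + 5 = 8.1584.
M₂ = 1.38 − 4.0483 + 5 = 2.3317.
L₁/L₂ = 10^(0.4(M₂ − M₁)) = 10^(0.4 × (-5.8267)) = 10^(-2.33068) = 0.00467.

L₁/L₂ = 0.004670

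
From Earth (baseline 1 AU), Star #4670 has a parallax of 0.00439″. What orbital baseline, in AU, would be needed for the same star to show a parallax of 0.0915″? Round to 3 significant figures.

Parallax scales linearly with baseline: p ∝ B, so B = p_target / p_Earth × 1 AU.
B = 0.0915 / 0.00439 = 20.843 AU.

20.8 AU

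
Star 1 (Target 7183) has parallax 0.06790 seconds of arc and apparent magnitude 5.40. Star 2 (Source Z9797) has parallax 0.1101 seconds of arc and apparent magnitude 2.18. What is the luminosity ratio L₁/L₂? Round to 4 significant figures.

L₁/L₂ = 0.1355

d₁ = 1/p₁ = 1/0.06790″ = 14.728 pc; d₂ = 1/p₂ = 1/0.1101″ = 9.0827 pc.
M₁ = m₁ − 5 log₁₀ d₁ + 5 = 5.40 − 5.8407 + 5 = 4.5593.
M₂ = 2.18 − 4.7911 + 5 = 2.3889.
L₁/L₂ = 10^(0.4(M₂ − M₁)) = 10^(0.4 × (-2.1704)) = 10^(-0.86816) = 0.13547.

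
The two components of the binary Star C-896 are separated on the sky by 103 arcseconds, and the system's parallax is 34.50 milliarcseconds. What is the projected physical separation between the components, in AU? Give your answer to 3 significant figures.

d = 1/p = 1/0.03450″ = 28.986 pc.
At distance d (pc), an angle of θ arcsec spans θ·d AU: s = 103 × 28.986 = 2985.6 AU.

2990 AU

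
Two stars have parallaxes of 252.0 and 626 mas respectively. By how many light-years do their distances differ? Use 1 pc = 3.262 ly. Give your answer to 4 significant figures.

7.734 ly

d_A = 1/0.2520″ = 3.9683 pc; d_B = 1/0.6260″ = 1.5974 pc.
|d_B − d_A| = |1.5974 − 3.9683| = 2.3709 pc = 2.3709 × 3.262 ly = 7.7339 ly.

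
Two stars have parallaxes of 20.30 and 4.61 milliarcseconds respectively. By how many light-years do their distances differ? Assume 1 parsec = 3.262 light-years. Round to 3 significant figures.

547 ly

d_A = 1/0.02030″ = 49.261 pc; d_B = 1/0.004610″ = 216.92 pc.
|d_B − d_A| = |216.92 − 49.261| = 167.66 pc = 167.66 × 3.262 ly = 546.91 ly.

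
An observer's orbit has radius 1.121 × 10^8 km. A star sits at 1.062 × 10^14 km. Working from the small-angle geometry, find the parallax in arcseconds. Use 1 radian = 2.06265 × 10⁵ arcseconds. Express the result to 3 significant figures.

0.218 arcsec

θ ≈ B/d = (1.121 × 10^8) / (1.062 × 10^14) = 1.0556 × 10^-6 rad.
In arcseconds: 1.0556 × 10^-6 × 206265 = 0.21773″.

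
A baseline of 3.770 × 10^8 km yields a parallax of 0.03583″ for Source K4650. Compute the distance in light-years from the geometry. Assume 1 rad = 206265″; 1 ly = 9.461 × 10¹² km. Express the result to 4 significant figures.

229.4 ly

θ = 0.03583″ = 0.03583/206265 = 1.7371 × 10^-7 rad.
d = B/θ = (3.770 × 10^8) / (1.7371 × 10^-7) = 2.1703 × 10^15 km = (2.1703 × 10^15) / (9.461 × 10^12) ly = 229.39 ly.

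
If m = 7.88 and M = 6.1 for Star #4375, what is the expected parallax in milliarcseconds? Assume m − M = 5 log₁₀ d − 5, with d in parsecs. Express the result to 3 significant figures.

44.1 mas

m − M = 7.88 − 6.1 = 1.78.
d = 10^((m−M)/5 + 1) = 10^1.356 = 22.699 pc.
p = 1/d = 1/22.699 = 0.044055 arcsec = 44.055 mas.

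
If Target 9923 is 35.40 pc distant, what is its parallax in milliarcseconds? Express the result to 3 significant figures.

28.2 mas

p = 1/d = 1/35.4 = 0.028249 arcsec.
= 0.028249 × 1000 = 28.249 mas.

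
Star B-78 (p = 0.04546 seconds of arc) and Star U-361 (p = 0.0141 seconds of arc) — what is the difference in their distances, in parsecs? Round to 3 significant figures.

48.9 pc

d_A = 1/0.04546″ = 21.997 pc; d_B = 1/0.01410″ = 70.922 pc.
|d_B − d_A| = |70.922 − 21.997| = 48.925 pc.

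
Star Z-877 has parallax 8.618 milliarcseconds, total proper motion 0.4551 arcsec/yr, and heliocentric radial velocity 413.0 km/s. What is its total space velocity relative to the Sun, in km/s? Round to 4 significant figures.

482.9 km/s

d = 1/p = 1/0.008618″ = 116.04 pc.
v_t = 4.740 μ d = 4.740 × 0.4551 × 116.04 = 250.32 km/s.
v = √(v_r² + v_t²) = √(413.0² + 250.32²) = √233229 = 482.94 km/s.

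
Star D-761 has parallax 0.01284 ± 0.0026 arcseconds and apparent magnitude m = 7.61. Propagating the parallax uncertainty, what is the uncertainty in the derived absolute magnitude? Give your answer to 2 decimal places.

M = m − 5 log₁₀ d + 5 = m + 5 log₁₀ p + 5, so ∂M/∂p = 5/(p ln 10).
σ_M = (5/ln 10) · (σ_p/p) = 2.1715 × 0.0026/0.01284 = 2.1715 × 0.20249 = 0.43971.

σ_M = 0.44 mag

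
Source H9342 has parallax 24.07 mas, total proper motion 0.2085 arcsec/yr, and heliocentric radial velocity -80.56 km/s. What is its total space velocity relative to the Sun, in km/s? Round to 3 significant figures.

90.4 km/s

d = 1/p = 1/0.02407″ = 41.545 pc.
v_t = 4.740 μ d = 4.740 × 0.2085 × 41.545 = 41.059 km/s.
v = √(v_r² + v_t²) = √((-80.56)² + 41.059²) = √8175.76 = 90.42 km/s.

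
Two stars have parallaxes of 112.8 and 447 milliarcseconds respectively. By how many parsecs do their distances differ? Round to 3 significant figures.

6.63 pc

d_A = 1/0.1128″ = 8.8652 pc; d_B = 1/0.4470″ = 2.2371 pc.
|d_B − d_A| = |2.2371 − 8.8652| = 6.6281 pc.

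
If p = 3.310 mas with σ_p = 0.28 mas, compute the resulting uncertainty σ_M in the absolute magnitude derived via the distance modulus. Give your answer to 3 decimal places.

M = m − 5 log₁₀ d + 5 = m + 5 log₁₀ p + 5, so ∂M/∂p = 5/(p ln 10).
σ_M = (5/ln 10) · (σ_p/p) = 2.1715 × 0.28/3.310 = 2.1715 × 0.084592 = 0.18369.

σ_M = 0.184 mag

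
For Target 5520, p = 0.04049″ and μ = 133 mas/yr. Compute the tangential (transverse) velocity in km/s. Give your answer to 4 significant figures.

d = 1/p = 1/0.04049″ = 24.697 pc.
μ = 133 mas/yr = 0.133 ″/yr.
v_t = 4.74 × μ × d = 4.74 × 0.133 × 24.697 = 15.569 km/s.

15.57 km/s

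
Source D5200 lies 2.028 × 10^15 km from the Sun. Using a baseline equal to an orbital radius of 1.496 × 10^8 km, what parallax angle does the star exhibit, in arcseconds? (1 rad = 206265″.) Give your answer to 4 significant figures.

0.01522 arcsec

θ ≈ B/d = (1.496 × 10^8) / (2.028 × 10^15) = 7.3767 × 10^-8 rad.
In arcseconds: 7.3767 × 10^-8 × 206265 = 0.015216″.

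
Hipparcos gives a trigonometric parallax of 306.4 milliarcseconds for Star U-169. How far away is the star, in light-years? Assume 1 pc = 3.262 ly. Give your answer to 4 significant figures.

10.65 light years

p = 306.4 milliarcseconds = 0.3064 arcsec.
d = 1/p = 1/0.3064 = 3.2637 pc.
In light-years: 3.2637 × 3.262 = 10.646 ly.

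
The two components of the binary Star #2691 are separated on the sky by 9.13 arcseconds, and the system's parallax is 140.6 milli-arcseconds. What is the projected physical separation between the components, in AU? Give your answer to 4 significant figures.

d = 1/p = 1/0.1406″ = 7.1124 pc.
At distance d (pc), an angle of θ arcsec spans θ·d AU: s = 9.13 × 7.1124 = 64.936 AU.

64.94 AU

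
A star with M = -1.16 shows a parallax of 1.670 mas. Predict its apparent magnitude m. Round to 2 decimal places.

d = 1/p = 1/0.001670″ = 598.8 pc.
m − M = 5 log₁₀ d − 5 = 5 log₁₀(598.8) − 5 = 13.8864 − 5 = 8.8864.
m = M + (m − M) = -1.16 + 8.8864 = 7.73.

m = 7.73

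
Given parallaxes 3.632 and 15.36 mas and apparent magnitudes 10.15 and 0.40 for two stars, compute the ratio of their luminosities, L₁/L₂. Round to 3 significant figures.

L₁/L₂ = 0.00225

d₁ = 1/p₁ = 1/0.003632″ = 275.33 pc; d₂ = 1/p₂ = 1/0.01536″ = 65.104 pc.
M₁ = m₁ − 5 log₁₀ d₁ + 5 = 10.15 − 12.1993 + 5 = 2.9507.
M₂ = 0.40 − 9.0680 + 5 = -3.6680.
L₁/L₂ = 10^(0.4(M₂ − M₁)) = 10^(0.4 × (-6.6187)) = 10^(-2.64748) = 0.0022517.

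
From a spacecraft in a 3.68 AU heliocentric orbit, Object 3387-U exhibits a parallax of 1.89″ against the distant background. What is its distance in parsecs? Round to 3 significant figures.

1.95 pc

With baseline B (in AU) and parallax p (in arcsec), d = B/p parsecs.
d = 3.68 / 1.89 = 1.9471 pc.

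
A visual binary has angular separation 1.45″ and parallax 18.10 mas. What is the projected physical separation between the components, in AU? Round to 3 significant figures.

80.1 AU

d = 1/p = 1/0.01810″ = 55.249 pc.
At distance d (pc), an angle of θ arcsec spans θ·d AU: s = 1.45 × 55.249 = 80.111 AU.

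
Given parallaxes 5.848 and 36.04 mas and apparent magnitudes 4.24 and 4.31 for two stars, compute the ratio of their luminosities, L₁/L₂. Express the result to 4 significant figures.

d₁ = 1/p₁ = 1/0.005848″ = 171 pc; d₂ = 1/p₂ = 1/0.03604″ = 27.747 pc.
M₁ = m₁ − 5 log₁₀ d₁ + 5 = 4.24 − 11.1650 + 5 = -1.9250.
M₂ = 4.31 − 7.2161 + 5 = 2.0939.
L₁/L₂ = 10^(0.4(M₂ − M₁)) = 10^(0.4 × 4.0189) = 10^1.60756 = 40.51.

L₁/L₂ = 40.51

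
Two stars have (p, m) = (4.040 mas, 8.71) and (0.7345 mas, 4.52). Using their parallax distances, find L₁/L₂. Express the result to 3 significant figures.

d₁ = 1/p₁ = 1/0.004040″ = 247.52 pc; d₂ = 1/p₂ = 1/0.0007345″ = 1361.5 pc.
M₁ = m₁ − 5 log₁₀ d₁ + 5 = 8.71 − 11.9681 + 5 = 1.7419.
M₂ = 4.52 − 15.6701 + 5 = -6.1501.
L₁/L₂ = 10^(0.4(M₂ − M₁)) = 10^(0.4 × (-7.8920)) = 10^(-3.15680) = 0.00069695.

L₁/L₂ = 0.000697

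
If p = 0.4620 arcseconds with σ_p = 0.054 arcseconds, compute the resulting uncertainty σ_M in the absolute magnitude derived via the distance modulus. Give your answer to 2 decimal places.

σ_M = 0.25 mag

M = m − 5 log₁₀ d + 5 = m + 5 log₁₀ p + 5, so ∂M/∂p = 5/(p ln 10).
σ_M = (5/ln 10) · (σ_p/p) = 2.1715 × 0.054/0.4620 = 2.1715 × 0.11688 = 0.2538.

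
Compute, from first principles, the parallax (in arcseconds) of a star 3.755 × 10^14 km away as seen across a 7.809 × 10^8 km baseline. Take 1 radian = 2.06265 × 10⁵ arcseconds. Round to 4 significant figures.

0.4290 arcsec

θ ≈ B/d = (7.809 × 10^8) / (3.755 × 10^14) = 2.0796 × 10^-6 rad.
In arcseconds: 2.0796 × 10^-6 × 206265 = 0.42895″.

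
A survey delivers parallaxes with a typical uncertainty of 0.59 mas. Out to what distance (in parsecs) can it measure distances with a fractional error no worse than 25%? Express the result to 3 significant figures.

424 pc

σ_d/d = σ_p/p, so the condition is σ_p/p ≤ 0.25, i.e. p ≥ σ_p/0.25.
p_min = 0.59/0.25 = 2.36 mas = 0.00236 arcsec.
d_max = 1/p_min = 1/0.00236 = 423.73 pc.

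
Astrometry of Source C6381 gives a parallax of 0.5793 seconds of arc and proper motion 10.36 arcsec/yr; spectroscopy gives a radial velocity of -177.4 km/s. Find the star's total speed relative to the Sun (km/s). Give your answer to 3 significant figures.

197 km/s

d = 1/p = 1/0.5793″ = 1.7262 pc.
v_t = 4.740 μ d = 4.740 × 10.36 × 1.7262 = 84.767 km/s.
v = √(v_r² + v_t²) = √((-177.4)² + 84.767²) = √38656.2 = 196.61 km/s.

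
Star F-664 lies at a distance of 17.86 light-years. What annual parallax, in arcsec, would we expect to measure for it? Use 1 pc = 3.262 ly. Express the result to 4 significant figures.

d = 17.86 ly ÷ 3.262 = 5.4752 pc.
p = 1/d = 1/5.4752 = 0.18264 arcsec.

0.1826 arcsec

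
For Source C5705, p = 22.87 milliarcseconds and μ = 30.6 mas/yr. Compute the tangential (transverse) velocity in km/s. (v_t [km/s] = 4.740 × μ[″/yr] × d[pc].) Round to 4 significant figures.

d = 1/p = 1/0.02287″ = 43.725 pc.
μ = 30.6 mas/yr = 0.0306 ″/yr.
v_t = 4.74 × μ × d = 4.74 × 0.0306 × 43.725 = 6.342 km/s.

6.342 km/s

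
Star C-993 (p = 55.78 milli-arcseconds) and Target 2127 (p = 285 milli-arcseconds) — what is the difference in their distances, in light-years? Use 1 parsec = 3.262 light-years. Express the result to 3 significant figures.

47.0 ly

d_A = 1/0.05578″ = 17.928 pc; d_B = 1/0.2850″ = 3.5088 pc.
|d_B − d_A| = |3.5088 − 17.928| = 14.419 pc = 14.419 × 3.262 ly = 47.035 ly.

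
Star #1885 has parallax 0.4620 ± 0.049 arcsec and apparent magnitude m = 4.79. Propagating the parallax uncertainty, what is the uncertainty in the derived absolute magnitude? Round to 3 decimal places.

M = m − 5 log₁₀ d + 5 = m + 5 log₁₀ p + 5, so ∂M/∂p = 5/(p ln 10).
σ_M = (5/ln 10) · (σ_p/p) = 2.1715 × 0.049/0.4620 = 2.1715 × 0.10606 = 0.23031.

σ_M = 0.230 mag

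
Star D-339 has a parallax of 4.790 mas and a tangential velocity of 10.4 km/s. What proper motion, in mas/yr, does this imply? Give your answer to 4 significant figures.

10.51 mas/yr

d = 1/p = 1/0.004790″ = 208.77 pc.
μ = v_t / (4.74 d) = 10.4 / (4.74 × 208.77) = 10.4 / 989.57 = 0.01051 ″/yr = 10.51 mas/yr.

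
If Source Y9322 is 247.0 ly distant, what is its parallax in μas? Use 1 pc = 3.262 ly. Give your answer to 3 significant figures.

13200 μas

d = 247.0 ly ÷ 3.262 = 75.72 pc.
p = 1/d = 1/75.72 = 0.013207 arcsec.
= 0.013207 × 10⁶ = 13207 μas.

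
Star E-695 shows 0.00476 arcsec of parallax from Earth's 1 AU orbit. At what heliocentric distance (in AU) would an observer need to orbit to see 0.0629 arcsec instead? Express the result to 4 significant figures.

13.21 AU

Parallax scales linearly with baseline: p ∝ B, so B = p_target / p_Earth × 1 AU.
B = 0.0629 / 0.00476 = 13.214 AU.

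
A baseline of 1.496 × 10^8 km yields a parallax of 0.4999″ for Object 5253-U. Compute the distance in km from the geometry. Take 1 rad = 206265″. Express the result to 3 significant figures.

θ = 0.4999″ = 0.4999/206265 = 2.4236 × 10^-6 rad.
d = B/θ = (1.496 × 10^8) / (2.4236 × 10^-6) = 6.1726 × 10^13 km.

6.17 × 10^13 km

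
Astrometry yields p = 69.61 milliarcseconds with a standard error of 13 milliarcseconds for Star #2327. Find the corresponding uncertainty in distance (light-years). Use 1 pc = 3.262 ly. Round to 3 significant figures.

d = 1/p, so σ_d = σ_p / p².
σ_d = 0.0130 / (0.06961)² = 0.0130 / 0.0048456 = 2.6828 pc = 2.6828 × 3.262 ly = 8.7513 ly.

8.75 ly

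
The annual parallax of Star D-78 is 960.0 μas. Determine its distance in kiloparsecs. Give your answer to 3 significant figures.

1.04 kpc

p = 960.0 μas = 0.0009600 arcsec.
d = 1/p = 1/0.0009600 = 1041.7 pc.
= 1.0417 kpc.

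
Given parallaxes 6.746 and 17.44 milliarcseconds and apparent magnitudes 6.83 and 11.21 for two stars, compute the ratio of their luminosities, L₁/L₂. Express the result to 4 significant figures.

L₁/L₂ = 377.6

d₁ = 1/p₁ = 1/0.006746″ = 148.24 pc; d₂ = 1/p₂ = 1/0.01744″ = 57.339 pc.
M₁ = m₁ − 5 log₁₀ d₁ + 5 = 6.83 − 10.8548 + 5 = 0.9752.
M₂ = 11.21 − 8.7923 + 5 = 7.4177.
L₁/L₂ = 10^(0.4(M₂ − M₁)) = 10^(0.4 × 6.4425) = 10^2.57700 = 377.57.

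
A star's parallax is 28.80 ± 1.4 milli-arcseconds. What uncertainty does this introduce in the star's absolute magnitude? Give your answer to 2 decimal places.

σ_M = 0.11 mag

M = m − 5 log₁₀ d + 5 = m + 5 log₁₀ p + 5, so ∂M/∂p = 5/(p ln 10).
σ_M = (5/ln 10) · (σ_p/p) = 2.1715 × 1.4/28.80 = 2.1715 × 0.048611 = 0.10556.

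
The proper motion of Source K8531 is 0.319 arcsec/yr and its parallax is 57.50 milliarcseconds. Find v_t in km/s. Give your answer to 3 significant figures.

d = 1/p = 1/0.05750″ = 17.391 pc.
v_t = 4.74 × μ × d = 4.74 × 0.319 × 17.391 = 26.296 km/s.

26.3 km/s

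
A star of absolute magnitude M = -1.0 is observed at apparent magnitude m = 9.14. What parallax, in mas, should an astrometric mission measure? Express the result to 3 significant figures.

0.938 mas

m − M = 9.14 − (-1.0) = 10.14.
d = 10^((m−M)/5 + 1) = 10^3.028 = 1066.6 pc.
p = 1/d = 1/1066.6 = 0.00093756 arcsec = 0.93756 mas.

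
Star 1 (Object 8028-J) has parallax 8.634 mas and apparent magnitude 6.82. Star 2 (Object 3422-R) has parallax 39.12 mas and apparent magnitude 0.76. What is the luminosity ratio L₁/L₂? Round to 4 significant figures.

d₁ = 1/p₁ = 1/0.008634″ = 115.82 pc; d₂ = 1/p₂ = 1/0.03912″ = 25.562 pc.
M₁ = m₁ − 5 log₁₀ d₁ + 5 = 6.82 − 10.3189 + 5 = 1.5011.
M₂ = 0.76 − 7.0380 + 5 = -1.2780.
L₁/L₂ = 10^(0.4(M₂ − M₁)) = 10^(0.4 × (-2.7791)) = 10^(-1.11164) = 0.077332.

L₁/L₂ = 0.07733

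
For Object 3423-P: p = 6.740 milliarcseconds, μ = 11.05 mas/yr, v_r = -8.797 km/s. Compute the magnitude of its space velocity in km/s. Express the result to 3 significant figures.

d = 1/p = 1/0.006740″ = 148.37 pc.
μ = 11.05 mas/yr = 0.01105 ″/yr.
v_t = 4.740 μ d = 4.740 × 0.01105 × 148.37 = 7.7712 km/s.
v = √(v_r² + v_t²) = √((-8.797)² + 7.7712²) = √137.779 = 11.738 km/s.

11.7 km/s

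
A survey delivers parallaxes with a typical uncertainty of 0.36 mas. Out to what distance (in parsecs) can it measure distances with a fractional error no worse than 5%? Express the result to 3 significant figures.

139 pc

σ_d/d = σ_p/p, so the condition is σ_p/p ≤ 0.05, i.e. p ≥ σ_p/0.05.
p_min = 0.36/0.05 = 7.2 mas = 0.0072 arcsec.
d_max = 1/p_min = 1/0.0072 = 138.89 pc.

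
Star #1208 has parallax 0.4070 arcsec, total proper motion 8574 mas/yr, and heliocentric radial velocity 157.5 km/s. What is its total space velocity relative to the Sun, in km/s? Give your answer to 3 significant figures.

186 km/s

d = 1/p = 1/0.4070″ = 2.457 pc.
μ = 8574 mas/yr = 8.574 ″/yr.
v_t = 4.740 μ d = 4.740 × 8.574 × 2.457 = 99.854 km/s.
v = √(v_r² + v_t²) = √(157.5² + 99.854²) = √34777.1 = 186.49 km/s.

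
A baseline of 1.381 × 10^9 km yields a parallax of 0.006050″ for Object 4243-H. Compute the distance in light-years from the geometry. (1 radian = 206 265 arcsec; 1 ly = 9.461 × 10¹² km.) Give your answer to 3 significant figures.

θ = 0.006050″ = 0.006050/206265 = 2.9331 × 10^-8 rad.
d = B/θ = (1.381 × 10^9) / (2.9331 × 10^-8) = 4.7083 × 10^16 km = (4.7083 × 10^16) / (9.461 × 10^12) ly = 4976.5 ly.

4980 ly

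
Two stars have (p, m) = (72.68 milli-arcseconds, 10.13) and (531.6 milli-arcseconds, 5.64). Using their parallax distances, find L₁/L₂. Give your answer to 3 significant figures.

d₁ = 1/p₁ = 1/0.07268″ = 13.759 pc; d₂ = 1/p₂ = 1/0.5316″ = 1.8811 pc.
M₁ = m₁ − 5 log₁₀ d₁ + 5 = 10.13 − 5.6929 + 5 = 9.4371.
M₂ = 5.64 − 1.3721 + 5 = 9.2679.
L₁/L₂ = 10^(0.4(M₂ − M₁)) = 10^(0.4 × (-0.1692)) = 10^(-0.06768) = 0.8557.

L₁/L₂ = 0.856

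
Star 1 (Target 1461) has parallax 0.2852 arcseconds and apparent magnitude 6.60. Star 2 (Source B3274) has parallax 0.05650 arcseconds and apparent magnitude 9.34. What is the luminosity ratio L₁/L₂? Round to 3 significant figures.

d₁ = 1/p₁ = 1/0.2852″ = 3.5063 pc; d₂ = 1/p₂ = 1/0.05650″ = 17.699 pc.
M₁ = m₁ − 5 log₁₀ d₁ + 5 = 6.60 − 2.7242 + 5 = 8.8758.
M₂ = 9.34 − 6.2397 + 5 = 8.1003.
L₁/L₂ = 10^(0.4(M₂ − M₁)) = 10^(0.4 × (-0.7755)) = 10^(-0.31020) = 0.48955.

L₁/L₂ = 0.490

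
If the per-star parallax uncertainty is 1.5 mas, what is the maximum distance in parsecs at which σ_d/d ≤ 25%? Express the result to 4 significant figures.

σ_d/d = σ_p/p, so the condition is σ_p/p ≤ 0.25, i.e. p ≥ σ_p/0.25.
p_min = 1.5/0.25 = 6 mas = 0.006 arcsec.
d_max = 1/p_min = 1/0.006 = 166.67 pc.

166.7 pc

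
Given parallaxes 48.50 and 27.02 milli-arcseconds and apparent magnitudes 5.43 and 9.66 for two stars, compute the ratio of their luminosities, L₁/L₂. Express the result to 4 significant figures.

L₁/L₂ = 15.27

d₁ = 1/p₁ = 1/0.04850″ = 20.619 pc; d₂ = 1/p₂ = 1/0.02702″ = 37.01 pc.
M₁ = m₁ − 5 log₁₀ d₁ + 5 = 5.43 − 6.5713 + 5 = 3.8587.
M₂ = 9.66 − 7.8416 + 5 = 6.8184.
L₁/L₂ = 10^(0.4(M₂ − M₁)) = 10^(0.4 × 2.9597) = 10^1.18388 = 15.271.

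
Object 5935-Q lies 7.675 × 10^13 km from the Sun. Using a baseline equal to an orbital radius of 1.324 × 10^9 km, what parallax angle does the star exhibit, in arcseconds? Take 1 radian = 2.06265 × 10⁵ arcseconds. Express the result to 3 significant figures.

3.56 arcsec

θ ≈ B/d = (1.324 × 10^9) / (7.675 × 10^13) = 1.7251 × 10^-5 rad.
In arcseconds: 1.7251 × 10^-5 × 206265 = 3.5583″.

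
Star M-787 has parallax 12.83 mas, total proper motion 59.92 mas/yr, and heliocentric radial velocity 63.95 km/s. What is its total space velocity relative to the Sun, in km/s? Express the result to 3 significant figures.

67.7 km/s

d = 1/p = 1/0.01283″ = 77.942 pc.
μ = 59.92 mas/yr = 0.05992 ″/yr.
v_t = 4.740 μ d = 4.740 × 0.05992 × 77.942 = 22.137 km/s.
v = √(v_r² + v_t²) = √(63.95² + 22.137²) = √4579.65 = 67.673 km/s.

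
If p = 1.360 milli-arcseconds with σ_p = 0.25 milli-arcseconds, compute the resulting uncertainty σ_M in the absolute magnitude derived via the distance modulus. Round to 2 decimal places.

M = m − 5 log₁₀ d + 5 = m + 5 log₁₀ p + 5, so ∂M/∂p = 5/(p ln 10).
σ_M = (5/ln 10) · (σ_p/p) = 2.1715 × 0.25/1.360 = 2.1715 × 0.18382 = 0.39917.

σ_M = 0.40 mag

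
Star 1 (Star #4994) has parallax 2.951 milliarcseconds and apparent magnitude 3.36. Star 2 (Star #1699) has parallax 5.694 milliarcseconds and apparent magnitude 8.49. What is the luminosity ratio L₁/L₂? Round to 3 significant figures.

d₁ = 1/p₁ = 1/0.002951″ = 338.87 pc; d₂ = 1/p₂ = 1/0.005694″ = 175.62 pc.
M₁ = m₁ − 5 log₁₀ d₁ + 5 = 3.36 − 12.6502 + 5 = -4.2902.
M₂ = 8.49 − 11.2229 + 5 = 2.2671.
L₁/L₂ = 10^(0.4(M₂ − M₁)) = 10^(0.4 × 6.5573) = 10^2.62292 = 419.68.

L₁/L₂ = 420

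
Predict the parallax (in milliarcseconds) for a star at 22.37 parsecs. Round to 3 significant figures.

44.7 mas

p = 1/d = 1/22.37 = 0.044703 arcsec.
= 0.044703 × 1000 = 44.703 mas.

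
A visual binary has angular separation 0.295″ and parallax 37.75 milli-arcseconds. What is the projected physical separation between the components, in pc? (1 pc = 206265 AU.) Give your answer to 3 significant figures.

3.79 × 10^-5 pc

d = 1/p = 1/0.03775″ = 26.49 pc.
At distance d (pc), an angle of θ arcsec spans θ·d AU: s = 0.295 × 26.49 = 7.8146 AU.
= 7.8146 / 206265 = 3.7886 × 10^-5 pc.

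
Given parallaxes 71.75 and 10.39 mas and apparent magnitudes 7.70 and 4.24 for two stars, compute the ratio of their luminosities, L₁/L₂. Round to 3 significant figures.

d₁ = 1/p₁ = 1/0.07175″ = 13.937 pc; d₂ = 1/p₂ = 1/0.01039″ = 96.246 pc.
M₁ = m₁ − 5 log₁₀ d₁ + 5 = 7.70 − 5.7208 + 5 = 6.9792.
M₂ = 4.24 − 9.9169 + 5 = -0.6769.
L₁/L₂ = 10^(0.4(M₂ − M₁)) = 10^(0.4 × (-7.6561)) = 10^(-3.06244) = 0.00086608.

L₁/L₂ = 0.000866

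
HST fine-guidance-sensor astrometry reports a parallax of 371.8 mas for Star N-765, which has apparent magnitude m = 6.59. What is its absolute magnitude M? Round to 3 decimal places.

d = 1/p = 1/0.3718″ = 2.6896 pc.
m − M = 5 log₁₀(2.6896) − 5 = 2.1484 − 5 = -2.8516.
M = m − (m − M) = 6.59 − (-2.8516) = 9.442.

M = 9.442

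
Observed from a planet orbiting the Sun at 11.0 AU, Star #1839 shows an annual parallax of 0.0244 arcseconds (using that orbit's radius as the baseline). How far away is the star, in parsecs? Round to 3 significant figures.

451 pc

With baseline B (in AU) and parallax p (in arcsec), d = B/p parsecs.
d = 11.0 / 0.0244 = 450.82 pc.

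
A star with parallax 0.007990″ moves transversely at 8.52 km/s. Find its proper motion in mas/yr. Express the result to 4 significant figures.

14.36 mas/yr

d = 1/p = 1/0.007990″ = 125.16 pc.
μ = v_t / (4.74 d) = 8.52 / (4.74 × 125.16) = 8.52 / 593.26 = 0.014361 ″/yr = 14.361 mas/yr.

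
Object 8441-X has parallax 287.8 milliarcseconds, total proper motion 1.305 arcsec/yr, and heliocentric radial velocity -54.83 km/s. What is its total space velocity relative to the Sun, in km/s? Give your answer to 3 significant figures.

58.9 km/s

d = 1/p = 1/0.2878″ = 3.4746 pc.
v_t = 4.740 μ d = 4.740 × 1.305 × 3.4746 = 21.493 km/s.
v = √(v_r² + v_t²) = √((-54.83)² + 21.493²) = √3468.28 = 58.892 km/s.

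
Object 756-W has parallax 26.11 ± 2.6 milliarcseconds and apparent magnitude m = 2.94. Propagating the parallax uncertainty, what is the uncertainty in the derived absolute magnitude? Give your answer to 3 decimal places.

M = m − 5 log₁₀ d + 5 = m + 5 log₁₀ p + 5, so ∂M/∂p = 5/(p ln 10).
σ_M = (5/ln 10) · (σ_p/p) = 2.1715 × 2.6/26.11 = 2.1715 × 0.099579 = 0.21624.

σ_M = 0.216 mag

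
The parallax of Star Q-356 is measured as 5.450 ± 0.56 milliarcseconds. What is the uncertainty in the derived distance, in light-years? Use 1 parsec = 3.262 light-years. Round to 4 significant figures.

d = 1/p, so σ_d = σ_p / p².
σ_d = 0.000560 / (0.005450)² = 0.000560 / 0.000029703 = 18.853 pc = 18.853 × 3.262 ly = 61.498 ly.

61.50 ly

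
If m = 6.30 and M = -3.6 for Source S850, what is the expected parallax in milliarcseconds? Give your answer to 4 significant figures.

1.047 mas

m − M = 6.30 − (-3.6) = 9.90.
d = 10^((m−M)/5 + 1) = 10^2.980 = 954.99 pc.
p = 1/d = 1/954.99 = 0.0010471 arcsec = 1.0471 mas.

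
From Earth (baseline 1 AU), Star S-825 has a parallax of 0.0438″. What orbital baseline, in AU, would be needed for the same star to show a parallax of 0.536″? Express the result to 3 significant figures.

12.2 AU

Parallax scales linearly with baseline: p ∝ B, so B = p_target / p_Earth × 1 AU.
B = 0.536 / 0.0438 = 12.237 AU.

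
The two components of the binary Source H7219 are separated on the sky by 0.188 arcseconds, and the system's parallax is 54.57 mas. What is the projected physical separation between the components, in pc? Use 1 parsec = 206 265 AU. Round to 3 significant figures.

1.67 × 10^-5 pc

d = 1/p = 1/0.05457″ = 18.325 pc.
At distance d (pc), an angle of θ arcsec spans θ·d AU: s = 0.188 × 18.325 = 3.4451 AU.
= 3.4451 / 206265 = 1.6702 × 10^-5 pc.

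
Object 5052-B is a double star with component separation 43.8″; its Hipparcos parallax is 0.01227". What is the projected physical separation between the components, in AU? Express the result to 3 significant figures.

d = 1/p = 1/0.01227″ = 81.5 pc.
At distance d (pc), an angle of θ arcsec spans θ·d AU: s = 43.8 × 81.5 = 3569.7 AU.

3570 AU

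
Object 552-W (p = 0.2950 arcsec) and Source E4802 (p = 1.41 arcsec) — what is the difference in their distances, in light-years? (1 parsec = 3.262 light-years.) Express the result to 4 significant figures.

8.744 ly

d_A = 1/0.2950″ = 3.3898 pc; d_B = 1/1.410″ = 0.70922 pc.
|d_B − d_A| = |0.70922 − 3.3898| = 2.6806 pc = 2.6806 × 3.262 ly = 8.7441 ly.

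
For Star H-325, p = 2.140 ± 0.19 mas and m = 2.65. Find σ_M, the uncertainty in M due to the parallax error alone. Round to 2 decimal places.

σ_M = 0.19 mag

M = m − 5 log₁₀ d + 5 = m + 5 log₁₀ p + 5, so ∂M/∂p = 5/(p ln 10).
σ_M = (5/ln 10) · (σ_p/p) = 2.1715 × 0.19/2.140 = 2.1715 × 0.088785 = 0.1928.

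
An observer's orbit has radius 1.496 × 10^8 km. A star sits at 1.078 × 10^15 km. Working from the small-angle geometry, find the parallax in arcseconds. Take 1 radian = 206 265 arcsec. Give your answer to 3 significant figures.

0.0286 arcsec

θ ≈ B/d = (1.496 × 10^8) / (1.078 × 10^15) = 1.3878 × 10^-7 rad.
In arcseconds: 1.3878 × 10^-7 × 206265 = 0.028625″.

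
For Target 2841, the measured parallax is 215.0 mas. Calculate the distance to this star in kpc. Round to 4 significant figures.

0.004651 kpc

p = 215.0 mas = 0.2150 arcsec.
d = 1/p = 1/0.2150 = 4.6512 pc.
= 0.0046512 kpc.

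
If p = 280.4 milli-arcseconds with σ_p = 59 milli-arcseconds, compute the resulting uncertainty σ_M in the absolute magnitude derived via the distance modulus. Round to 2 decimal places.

σ_M = 0.46 mag

M = m − 5 log₁₀ d + 5 = m + 5 log₁₀ p + 5, so ∂M/∂p = 5/(p ln 10).
σ_M = (5/ln 10) · (σ_p/p) = 2.1715 × 59/280.4 = 2.1715 × 0.21041 = 0.45691.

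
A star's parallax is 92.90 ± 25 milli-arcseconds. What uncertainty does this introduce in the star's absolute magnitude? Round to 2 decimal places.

M = m − 5 log₁₀ d + 5 = m + 5 log₁₀ p + 5, so ∂M/∂p = 5/(p ln 10).
σ_M = (5/ln 10) · (σ_p/p) = 2.1715 × 25/92.90 = 2.1715 × 0.26911 = 0.58437.

σ_M = 0.58 mag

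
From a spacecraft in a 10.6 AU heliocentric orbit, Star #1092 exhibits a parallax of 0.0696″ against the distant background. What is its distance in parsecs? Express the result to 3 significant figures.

With baseline B (in AU) and parallax p (in arcsec), d = B/p parsecs.
d = 10.6 / 0.0696 = 152.3 pc.

152 pc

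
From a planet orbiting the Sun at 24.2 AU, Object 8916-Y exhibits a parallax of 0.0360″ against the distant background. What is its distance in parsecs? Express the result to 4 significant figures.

672.2 pc

With baseline B (in AU) and parallax p (in arcsec), d = B/p parsecs.
d = 24.2 / 0.0360 = 672.22 pc.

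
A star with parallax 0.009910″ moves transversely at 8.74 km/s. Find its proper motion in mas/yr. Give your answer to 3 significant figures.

d = 1/p = 1/0.009910″ = 100.91 pc.
μ = v_t / (4.74 d) = 8.74 / (4.74 × 100.91) = 8.74 / 478.31 = 0.018273 ″/yr = 18.273 mas/yr.

18.3 mas/yr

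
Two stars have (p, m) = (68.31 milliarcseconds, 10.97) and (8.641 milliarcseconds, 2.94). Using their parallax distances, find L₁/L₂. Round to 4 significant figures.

L₁/L₂ = 9.821 × 10^-6

d₁ = 1/p₁ = 1/0.06831″ = 14.639 pc; d₂ = 1/p₂ = 1/0.008641″ = 115.73 pc.
M₁ = m₁ − 5 log₁₀ d₁ + 5 = 10.97 − 5.8276 + 5 = 10.1424.
M₂ = 2.94 − 10.3172 + 5 = -2.3772.
L₁/L₂ = 10^(0.4(M₂ − M₁)) = 10^(0.4 × (-12.5196)) = 10^(-5.00784) = 0.0000098211.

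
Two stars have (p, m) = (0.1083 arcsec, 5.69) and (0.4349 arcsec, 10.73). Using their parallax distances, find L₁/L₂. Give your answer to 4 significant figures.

L₁/L₂ = 1673

d₁ = 1/p₁ = 1/0.1083″ = 9.2336 pc; d₂ = 1/p₂ = 1/0.4349″ = 2.2994 pc.
M₁ = m₁ − 5 log₁₀ d₁ + 5 = 5.69 − 4.8269 + 5 = 5.8631.
M₂ = 10.73 − 1.8081 + 5 = 13.9219.
L₁/L₂ = 10^(0.4(M₂ − M₁)) = 10^(0.4 × 8.0588) = 10^3.22352 = 1673.1.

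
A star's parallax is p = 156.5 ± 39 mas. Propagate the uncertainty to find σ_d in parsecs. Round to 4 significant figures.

d = 1/p, so σ_d = σ_p / p².
σ_d = 0.0390 / (0.1565)² = 0.0390 / 0.024492 = 1.5924 pc.

1.592 pc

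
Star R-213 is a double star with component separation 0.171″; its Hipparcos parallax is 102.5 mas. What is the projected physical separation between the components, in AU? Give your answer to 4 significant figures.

1.668 AU

d = 1/p = 1/0.1025″ = 9.7561 pc.
At distance d (pc), an angle of θ arcsec spans θ·d AU: s = 0.171 × 9.7561 = 1.6683 AU.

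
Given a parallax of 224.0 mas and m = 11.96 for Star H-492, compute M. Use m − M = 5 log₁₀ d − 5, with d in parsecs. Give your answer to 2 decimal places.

d = 1/p = 1/0.2240″ = 4.4643 pc.
m − M = 5 log₁₀(4.4643) − 5 = 3.2488 − 5 = -1.7512.
M = m − (m − M) = 11.96 − (-1.7512) = 13.71.

M = 13.71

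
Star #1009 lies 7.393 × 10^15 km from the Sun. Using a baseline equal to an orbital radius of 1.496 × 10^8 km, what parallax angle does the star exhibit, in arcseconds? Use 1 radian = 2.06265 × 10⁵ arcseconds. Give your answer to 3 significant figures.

0.00417 arcsec

θ ≈ B/d = (1.496 × 10^8) / (7.393 × 10^15) = 2.0235 × 10^-8 rad.
In arcseconds: 2.0235 × 10^-8 × 206265 = 0.0041738″.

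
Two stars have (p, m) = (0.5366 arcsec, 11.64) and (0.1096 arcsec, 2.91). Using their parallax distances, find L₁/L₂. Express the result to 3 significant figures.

L₁/L₂ = 1.34 × 10^-5

d₁ = 1/p₁ = 1/0.5366″ = 1.8636 pc; d₂ = 1/p₂ = 1/0.1096″ = 9.1241 pc.
M₁ = m₁ − 5 log₁₀ d₁ + 5 = 11.64 − 1.3518 + 5 = 15.2882.
M₂ = 2.91 − 4.8010 + 5 = 3.1090.
L₁/L₂ = 10^(0.4(M₂ − M₁)) = 10^(0.4 × (-12.1792)) = 10^(-4.87168) = 0.000013438.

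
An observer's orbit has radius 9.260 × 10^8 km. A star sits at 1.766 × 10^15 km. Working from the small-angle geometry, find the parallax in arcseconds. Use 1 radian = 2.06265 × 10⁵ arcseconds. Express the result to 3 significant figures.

0.108 arcsec

θ ≈ B/d = (9.260 × 10^8) / (1.766 × 10^15) = 5.2435 × 10^-7 rad.
In arcseconds: 5.2435 × 10^-7 × 206265 = 0.10816″.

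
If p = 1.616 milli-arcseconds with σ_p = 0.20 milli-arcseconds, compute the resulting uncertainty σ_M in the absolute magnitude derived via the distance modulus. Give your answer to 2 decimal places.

σ_M = 0.27 mag

M = m − 5 log₁₀ d + 5 = m + 5 log₁₀ p + 5, so ∂M/∂p = 5/(p ln 10).
σ_M = (5/ln 10) · (σ_p/p) = 2.1715 × 0.20/1.616 = 2.1715 × 0.12376 = 0.26874.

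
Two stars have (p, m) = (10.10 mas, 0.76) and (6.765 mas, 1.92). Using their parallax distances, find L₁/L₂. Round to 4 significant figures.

L₁/L₂ = 1.306

d₁ = 1/p₁ = 1/0.01010″ = 99.01 pc; d₂ = 1/p₂ = 1/0.006765″ = 147.82 pc.
M₁ = m₁ − 5 log₁₀ d₁ + 5 = 0.76 − 9.9784 + 5 = -4.2184.
M₂ = 1.92 − 10.8487 + 5 = -3.9287.
L₁/L₂ = 10^(0.4(M₂ − M₁)) = 10^(0.4 × 0.2897) = 10^0.11588 = 1.3058.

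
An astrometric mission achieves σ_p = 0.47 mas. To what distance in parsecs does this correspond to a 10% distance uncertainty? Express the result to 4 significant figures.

σ_d/d = σ_p/p, so the condition is σ_p/p ≤ 0.10, i.e. p ≥ σ_p/0.10.
p_min = 0.47/0.10 = 4.7 mas = 0.0047 arcsec.
d_max = 1/p_min = 1/0.0047 = 212.77 pc.

212.8 pc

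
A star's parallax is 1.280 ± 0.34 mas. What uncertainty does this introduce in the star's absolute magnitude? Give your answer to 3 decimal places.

M = m − 5 log₁₀ d + 5 = m + 5 log₁₀ p + 5, so ∂M/∂p = 5/(p ln 10).
σ_M = (5/ln 10) · (σ_p/p) = 2.1715 × 0.34/1.280 = 2.1715 × 0.26563 = 0.57682.

σ_M = 0.577 mag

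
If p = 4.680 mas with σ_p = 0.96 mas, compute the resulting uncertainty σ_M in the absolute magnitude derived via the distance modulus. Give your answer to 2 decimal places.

σ_M = 0.45 mag

M = m − 5 log₁₀ d + 5 = m + 5 log₁₀ p + 5, so ∂M/∂p = 5/(p ln 10).
σ_M = (5/ln 10) · (σ_p/p) = 2.1715 × 0.96/4.680 = 2.1715 × 0.20513 = 0.44544.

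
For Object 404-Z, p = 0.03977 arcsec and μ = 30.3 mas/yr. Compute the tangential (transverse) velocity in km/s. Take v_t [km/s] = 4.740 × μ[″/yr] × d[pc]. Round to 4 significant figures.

3.611 km/s

d = 1/p = 1/0.03977″ = 25.145 pc.
μ = 30.3 mas/yr = 0.0303 ″/yr.
v_t = 4.74 × μ × d = 4.74 × 0.0303 × 25.145 = 3.6114 km/s.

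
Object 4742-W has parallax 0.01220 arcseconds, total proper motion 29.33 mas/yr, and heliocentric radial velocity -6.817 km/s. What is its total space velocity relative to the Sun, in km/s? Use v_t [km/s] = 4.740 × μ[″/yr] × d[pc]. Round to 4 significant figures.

d = 1/p = 1/0.01220″ = 81.967 pc.
μ = 29.33 mas/yr = 0.02933 ″/yr.
v_t = 4.740 μ d = 4.740 × 0.02933 × 81.967 = 11.395 km/s.
v = √(v_r² + v_t²) = √((-6.817)² + 11.395²) = √176.318 = 13.278 km/s.

13.28 km/s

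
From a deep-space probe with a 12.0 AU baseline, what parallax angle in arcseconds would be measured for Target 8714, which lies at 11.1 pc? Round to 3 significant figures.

p (arcsec) = B (AU) / d (pc).
p = 12.0 / 11.1 = 1.0811 arcsec.

1.08 arcsec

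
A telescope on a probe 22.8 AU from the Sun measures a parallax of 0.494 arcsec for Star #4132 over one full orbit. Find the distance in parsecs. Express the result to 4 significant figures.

46.15 pc

With baseline B (in AU) and parallax p (in arcsec), d = B/p parsecs.
d = 22.8 / 0.494 = 46.154 pc.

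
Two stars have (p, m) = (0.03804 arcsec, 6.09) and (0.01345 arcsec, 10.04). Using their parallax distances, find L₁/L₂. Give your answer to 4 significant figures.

L₁/L₂ = 4.753

d₁ = 1/p₁ = 1/0.03804″ = 26.288 pc; d₂ = 1/p₂ = 1/0.01345″ = 74.349 pc.
M₁ = m₁ − 5 log₁₀ d₁ + 5 = 6.09 − 7.0988 + 5 = 3.9912.
M₂ = 10.04 − 9.3564 + 5 = 5.6836.
L₁/L₂ = 10^(0.4(M₂ − M₁)) = 10^(0.4 × 1.6924) = 10^0.67696 = 4.7529.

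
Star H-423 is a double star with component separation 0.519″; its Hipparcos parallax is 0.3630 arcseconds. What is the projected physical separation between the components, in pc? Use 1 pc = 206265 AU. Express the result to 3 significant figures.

d = 1/p = 1/0.3630″ = 2.7548 pc.
At distance d (pc), an angle of θ arcsec spans θ·d AU: s = 0.519 × 2.7548 = 1.4297 AU.
= 1.4297 / 206265 = 6.9314 × 10^-6 pc.

6.93 × 10^-6 pc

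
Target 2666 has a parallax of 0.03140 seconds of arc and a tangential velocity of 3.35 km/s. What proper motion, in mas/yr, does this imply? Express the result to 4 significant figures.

d = 1/p = 1/0.03140″ = 31.847 pc.
μ = v_t / (4.74 d) = 3.35 / (4.74 × 31.847) = 3.35 / 150.95 = 0.022193 ″/yr = 22.193 mas/yr.

22.19 mas/yr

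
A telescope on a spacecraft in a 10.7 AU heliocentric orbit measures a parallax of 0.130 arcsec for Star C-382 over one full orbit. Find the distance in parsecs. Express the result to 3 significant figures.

With baseline B (in AU) and parallax p (in arcsec), d = B/p parsecs.
d = 10.7 / 0.130 = 82.308 pc.

82.3 pc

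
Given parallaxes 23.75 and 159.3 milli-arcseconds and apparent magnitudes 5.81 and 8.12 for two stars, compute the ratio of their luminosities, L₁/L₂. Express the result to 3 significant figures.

d₁ = 1/p₁ = 1/0.02375″ = 42.105 pc; d₂ = 1/p₂ = 1/0.1593″ = 6.2775 pc.
M₁ = m₁ − 5 log₁₀ d₁ + 5 = 5.81 − 8.1217 + 5 = 2.6883.
M₂ = 8.12 − 3.9889 + 5 = 9.1311.
L₁/L₂ = 10^(0.4(M₂ − M₁)) = 10^(0.4 × 6.4428) = 10^2.57712 = 377.68.

L₁/L₂ = 378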